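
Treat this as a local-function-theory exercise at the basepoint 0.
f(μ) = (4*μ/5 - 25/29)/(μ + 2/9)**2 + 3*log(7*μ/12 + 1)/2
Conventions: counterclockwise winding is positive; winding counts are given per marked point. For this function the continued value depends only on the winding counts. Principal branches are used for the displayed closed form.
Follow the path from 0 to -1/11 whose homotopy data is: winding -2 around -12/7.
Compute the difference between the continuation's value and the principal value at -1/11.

Continued minus principal equals -(6)*pi*i.

The rational part is single-valued and drops out of the difference; each branch term changes only by its own monodromy.
(3/2)*log(1 - μ/(-12/7)): each positive loop around -12/7 adds 2*pi*i to the log, so winding -2 contributes (3/2)*(-2)*2*pi*i = -(6)*pi*i.
Summing the contributions at μ = -1/11 gives -(6)*pi*i.


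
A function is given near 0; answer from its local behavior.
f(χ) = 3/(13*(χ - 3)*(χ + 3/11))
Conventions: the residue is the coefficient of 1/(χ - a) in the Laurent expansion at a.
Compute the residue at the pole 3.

The residue is 11/156.

At the order-1 pole 3 set g(χ) = (χ - (3))*f(χ) = 3/(13*(χ + 3/11)).
Simple pole: residue = g(a) at a = 3, which is 11/156.


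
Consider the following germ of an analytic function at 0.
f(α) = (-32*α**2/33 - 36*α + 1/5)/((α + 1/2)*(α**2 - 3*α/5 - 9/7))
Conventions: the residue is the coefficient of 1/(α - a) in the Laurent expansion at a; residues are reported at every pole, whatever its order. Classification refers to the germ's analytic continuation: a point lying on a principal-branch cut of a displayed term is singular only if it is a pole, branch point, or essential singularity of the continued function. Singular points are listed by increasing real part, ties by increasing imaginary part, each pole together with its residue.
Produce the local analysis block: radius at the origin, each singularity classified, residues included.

Radius of convergence at 0: 1/2.
At 3/10 - (3/70)*sqrt(749): a pole of order 1; residue 13278/1133 + (313460/363693)*sqrt(749).
At -1/2: a pole of order 1; residue -82964/3399.
At 3/10 + (3/70)*sqrt(749): a pole of order 1; residue 13278/1133 - (313460/363693)*sqrt(749).

Denominator factor (α + 1/2): pole of order 1 at -1/2, modulus 1/2.
Denominator factor (α**2 - 3*α/5 - 9/7): discriminant 963/175, real irrational roots 3/10 + (3/70)*sqrt(749) and 3/10 - (3/70)*sqrt(749); poles of order 1, moduli 3/10 + (3/70)*sqrt(749) and -3/10 + (3/70)*sqrt(749).
The radius of convergence is the smallest modulus among the singular points: 1/2.
The factor α**2 - 3*α/5 - 9/7 splits as (α - a)(α - a') with a = 3/10 - (3/70)*sqrt(749), a' = 3/10 + (3/70)*sqrt(749). At the order-1 pole a set g(α) = (α - a)*f(α) = [(-32*α**2/33 - 36*α + 1/5)/(α + 1/2)] / (α - a').
Simple pole: residue = g(a) at a = 3/10 - (3/70)*sqrt(749), which is 13278/1133 + (313460/363693)*sqrt(749).
At the order-1 pole -1/2 set g(α) = (α - (-1/2))*f(α) = (-32*α**2/33 - 36*α + 1/5)/(α**2 - 3*α/5 - 9/7).
Simple pole: residue = g(a) at a = -1/2, which is -82964/3399.
The factor α**2 - 3*α/5 - 9/7 splits as (α - a)(α - a') with a = 3/10 + (3/70)*sqrt(749), a' = 3/10 - (3/70)*sqrt(749). At the order-1 pole a set g(α) = (α - a)*f(α) = [(-32*α**2/33 - 36*α + 1/5)/(α + 1/2)] / (α - a').
Simple pole: residue = g(a) at a = 3/10 + (3/70)*sqrt(749), which is 13278/1133 - (313460/363693)*sqrt(749).
List the singular points by increasing real part (a conjugate pair: the negative imaginary part first).


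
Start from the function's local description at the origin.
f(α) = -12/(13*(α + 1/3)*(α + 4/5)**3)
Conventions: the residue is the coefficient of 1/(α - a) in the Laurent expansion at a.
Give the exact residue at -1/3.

The residue is -40500/4459.

At the order-1 pole -1/3 set g(α) = (α - (-1/3))*f(α) = -12/(13*(α + 4/5)**3).
Simple pole: residue = g(a) at a = -1/3, which is -40500/4459.


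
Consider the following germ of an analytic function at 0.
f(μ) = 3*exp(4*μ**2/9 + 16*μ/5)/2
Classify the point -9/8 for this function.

The point is a regular point.

There is no denominator, hence no pole anywhere.
The factor exp(4*μ**2/9 + 16*μ/5) is entire.
So the germ continues analytically to -9/8.


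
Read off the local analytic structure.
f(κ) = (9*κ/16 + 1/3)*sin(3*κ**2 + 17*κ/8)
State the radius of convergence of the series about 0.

The factor sin(3*κ**2 + 17*κ/8) is entire and contributes no finite singular point.
The polynomial part has no poles.
No finite singular points: the Taylor series at 0 converges everywhere.

The radius of convergence is infinite.


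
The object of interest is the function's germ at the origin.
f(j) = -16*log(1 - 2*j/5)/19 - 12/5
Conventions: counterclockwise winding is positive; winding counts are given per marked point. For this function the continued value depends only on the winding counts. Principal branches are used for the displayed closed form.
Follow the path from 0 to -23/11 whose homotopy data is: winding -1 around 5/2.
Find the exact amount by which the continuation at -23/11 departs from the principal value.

Continued minus principal equals (32/19)*pi*i.

The rational part is single-valued and drops out of the difference; each branch term changes only by its own monodromy.
(-16/19)*log(1 - j/(5/2)): each positive loop around 5/2 adds 2*pi*i to the log, so winding -1 contributes (-16/19)*(-1)*2*pi*i = (32/19)*pi*i.
Summing the contributions at j = -23/11 gives (32/19)*pi*i.


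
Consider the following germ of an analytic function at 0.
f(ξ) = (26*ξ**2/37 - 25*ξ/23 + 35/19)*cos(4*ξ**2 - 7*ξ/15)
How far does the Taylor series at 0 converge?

The radius of convergence is infinite.

The factor cos(4*ξ**2 - 7*ξ/15) is entire and contributes no finite singular point.
The polynomial part has no poles.
No finite singular points: the Taylor series at 0 converges everywhere.


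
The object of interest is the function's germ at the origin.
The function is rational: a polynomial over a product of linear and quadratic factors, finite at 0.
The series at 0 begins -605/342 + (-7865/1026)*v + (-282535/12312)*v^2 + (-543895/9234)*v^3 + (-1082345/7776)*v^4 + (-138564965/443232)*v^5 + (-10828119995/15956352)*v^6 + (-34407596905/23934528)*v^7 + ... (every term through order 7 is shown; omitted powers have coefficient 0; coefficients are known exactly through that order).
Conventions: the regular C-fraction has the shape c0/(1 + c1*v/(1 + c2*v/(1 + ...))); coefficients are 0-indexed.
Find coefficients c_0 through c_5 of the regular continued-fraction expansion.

The regular C-fraction coefficients are [-605/342, -13/3, 209/156, -2827/2964, 2288/14649, -418/771].

Taylor coefficients (read off): a_0 = -605/342, a_1 = -7865/1026, a_2 = -282535/12312, a_3 = -543895/9234, a_4 = -1082345/7776, a_5 = -138564965/443232.
c0 = a_0 = -605/342. Peel one level at a time: if S = 1 + c*v/S' with S'(0) = 1, then c is the v-coefficient of S and S' = c*v/(S - 1).
S_1 = c0/f = 1 + (-13/3)*v + (209/36)*v^2 + ...; c1 = -13/3.
S_2 = c1*v/(S_1 - 1) = 1 + (209/156)*v + (31097/24336)*v^2 + ...; c2 = 209/156.
S_3 = c2*v/(S_2 - 1) = 1 + (-2827/2964)*v + (484/3249)*v^2 + ...; c3 = -2827/2964.
S_4 = c3*v/(S_3 - 1) = 1 + (2288/14649)*v + (50336/594441)*v^2 + ...; c4 = 2288/14649.
S_5 = c4*v/(S_4 - 1) = 1 + (-418/771)*v + ...; c5 = -418/771.


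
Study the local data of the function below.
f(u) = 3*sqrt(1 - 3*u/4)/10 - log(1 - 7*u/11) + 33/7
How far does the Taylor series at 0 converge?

The radius of convergence is 4/3.

Branch term (3/10)*sqrt(1 - u/(4/3)): its argument vanishes at u = 4/3, a square-root branch point, modulus 4/3.
Branch term (-1)*log(1 - u/(11/7)): its argument vanishes at u = 11/7, a logarithmic branch point, modulus 11/7.
The radius of convergence is the smallest modulus among the singular points: 4/3.


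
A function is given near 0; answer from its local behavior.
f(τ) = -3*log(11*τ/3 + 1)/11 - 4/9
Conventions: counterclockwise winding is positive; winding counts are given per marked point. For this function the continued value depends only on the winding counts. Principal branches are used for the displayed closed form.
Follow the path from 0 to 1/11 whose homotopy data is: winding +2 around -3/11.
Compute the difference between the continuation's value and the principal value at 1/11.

Continued minus principal equals -(12/11)*pi*i.

The rational part is single-valued and drops out of the difference; each branch term changes only by its own monodromy.
(-3/11)*log(1 - τ/(-3/11)): each positive loop around -3/11 adds 2*pi*i to the log, so winding +2 contributes (-3/11)*(2)*2*pi*i = -(12/11)*pi*i.
Summing the contributions at τ = 1/11 gives -(12/11)*pi*i.


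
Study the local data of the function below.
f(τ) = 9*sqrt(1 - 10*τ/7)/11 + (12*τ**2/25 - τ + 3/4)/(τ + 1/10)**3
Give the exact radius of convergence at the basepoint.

The radius of convergence is 1/10.

Denominator factor (τ + 1/10)^3: pole of order 3 at -1/10, modulus 1/10.
Branch term (9/11)*sqrt(1 - τ/(7/10)): its argument vanishes at τ = 7/10, a square-root branch point, modulus 7/10.
The radius of convergence is the smallest modulus among the singular points: 1/10.


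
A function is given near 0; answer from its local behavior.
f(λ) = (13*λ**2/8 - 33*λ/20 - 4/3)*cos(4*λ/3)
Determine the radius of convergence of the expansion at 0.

The radius of convergence is infinite.

The factor cos(4*λ/3) is entire and contributes no finite singular point.
The polynomial part has no poles.
No finite singular points: the Taylor series at 0 converges everywhere.


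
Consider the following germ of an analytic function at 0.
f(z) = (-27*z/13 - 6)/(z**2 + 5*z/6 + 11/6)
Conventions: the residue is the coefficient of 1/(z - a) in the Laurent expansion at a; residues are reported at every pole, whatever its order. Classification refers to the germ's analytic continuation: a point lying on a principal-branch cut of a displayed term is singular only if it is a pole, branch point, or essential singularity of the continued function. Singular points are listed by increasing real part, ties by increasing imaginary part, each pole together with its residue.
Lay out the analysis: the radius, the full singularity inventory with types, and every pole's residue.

Radius of convergence at 0: (1/6)*sqrt(66).
At (-5/12) - ((1/12)*sqrt(239))*i: a pole of order 1; residue (-27/26) - ((801/6214)*sqrt(239))*i.
At (-5/12) + ((1/12)*sqrt(239))*i: a pole of order 1; residue (-27/26) + ((801/6214)*sqrt(239))*i.

Denominator factor (z**2 + 5*z/6 + 11/6): discriminant -239/36, complex-conjugate roots (-5/12) + ((1/12)*sqrt(239))*i and (-5/12) - ((1/12)*sqrt(239))*i; poles of order 1, moduli (1/6)*sqrt(66) and (1/6)*sqrt(66).
The radius of convergence is the smallest modulus among the singular points: (1/6)*sqrt(66).
The factor z**2 + 5*z/6 + 11/6 splits as (z - a)(z - a') with a = (-5/12) - ((1/12)*sqrt(239))*i, a' = (-5/12) + ((1/12)*sqrt(239))*i. At the order-1 pole a set g(z) = (z - a)*f(z) = [-27*z/13 - 6] / (z - a').
Simple pole: residue = g(a) at a = (-5/12) - ((1/12)*sqrt(239))*i, which is (-27/26) - ((801/6214)*sqrt(239))*i.
The factor z**2 + 5*z/6 + 11/6 splits as (z - a)(z - a') with a = (-5/12) + ((1/12)*sqrt(239))*i, a' = (-5/12) - ((1/12)*sqrt(239))*i. At the order-1 pole a set g(z) = (z - a)*f(z) = [-27*z/13 - 6] / (z - a').
Simple pole: residue = g(a) at a = (-5/12) + ((1/12)*sqrt(239))*i, which is (-27/26) + ((801/6214)*sqrt(239))*i.
List the singular points by increasing real part (a conjugate pair: the negative imaginary part first).


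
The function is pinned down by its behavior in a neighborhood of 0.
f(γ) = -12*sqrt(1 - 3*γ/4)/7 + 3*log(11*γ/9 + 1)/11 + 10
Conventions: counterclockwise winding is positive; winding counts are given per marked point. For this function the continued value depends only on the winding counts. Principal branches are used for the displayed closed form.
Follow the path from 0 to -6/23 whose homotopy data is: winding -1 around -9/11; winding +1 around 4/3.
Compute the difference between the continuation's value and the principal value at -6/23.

The rational part is single-valued and drops out of the difference; each branch term changes only by its own monodromy.
(-12/7)*sqrt(1 - γ/(4/3)): winding +1 is odd, the square root flips sign, contributing -2*(-12/7)*sqrt(1 - (-6/23)/(4/3)) = -2*(-12/7)*sqrt(55/46) = (12/161)*sqrt(2530).
(3/11)*log(1 - γ/(-9/11)): each positive loop around -9/11 adds 2*pi*i to the log, so winding -1 contributes (3/11)*(-1)*2*pi*i = -(6/11)*pi*i.
Summing the contributions at γ = -6/23 gives ((12/161)*sqrt(2530)) - ((6/11)*pi)*i.

Continued minus principal equals ((12/161)*sqrt(2530)) - ((6/11)*pi)*i.


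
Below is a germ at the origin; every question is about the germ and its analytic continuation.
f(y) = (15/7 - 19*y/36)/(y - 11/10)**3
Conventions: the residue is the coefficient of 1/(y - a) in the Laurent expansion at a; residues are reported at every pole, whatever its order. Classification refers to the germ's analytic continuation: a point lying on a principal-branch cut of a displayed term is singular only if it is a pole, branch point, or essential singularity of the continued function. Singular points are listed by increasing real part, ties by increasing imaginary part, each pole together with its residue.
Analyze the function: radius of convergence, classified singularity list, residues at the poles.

Radius of convergence at 0: 11/10.
At 11/10: a pole of order 3; residue 0.

Denominator factor (y - 11/10)^3: pole of order 3 at 11/10, modulus 11/10.
The radius of convergence is the smallest modulus among the singular points: 11/10.
At the order-3 pole 11/10 set g(y) = (y - (11/10))^3*f(y) = 15/7 - 19*y/36.
Order-3 pole: residue = g''(a)/2; g''(11/10) = 0, so the residue is 0.


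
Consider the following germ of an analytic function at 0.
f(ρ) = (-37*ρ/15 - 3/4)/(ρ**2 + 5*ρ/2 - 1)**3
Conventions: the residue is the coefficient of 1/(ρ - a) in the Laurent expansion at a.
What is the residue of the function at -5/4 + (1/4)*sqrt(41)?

The residue is (448/68921)*sqrt(41).

The factor ρ**2 + 5*ρ/2 - 1 splits as (ρ - a)(ρ - a') with a = -5/4 + (1/4)*sqrt(41), a' = -5/4 - (1/4)*sqrt(41). At the order-3 pole a set g(ρ) = (ρ - a)^3*f(ρ) = [-37*ρ/15 - 3/4] / (ρ - a')^3.
Order-3 pole: residue = g''(a)/2; g''(-5/4 + (1/4)*sqrt(41)) = (896/68921)*sqrt(41), so the residue is (448/68921)*sqrt(41).


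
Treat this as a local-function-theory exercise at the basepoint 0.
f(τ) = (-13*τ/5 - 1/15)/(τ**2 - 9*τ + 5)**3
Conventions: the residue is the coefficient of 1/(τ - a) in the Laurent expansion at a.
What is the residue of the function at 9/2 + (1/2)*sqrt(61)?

The factor τ**2 - 9*τ + 5 splits as (τ - a)(τ - a') with a = 9/2 + (1/2)*sqrt(61), a' = 9/2 - (1/2)*sqrt(61). At the order-3 pole a set g(τ) = (τ - a)^3*f(τ) = [-13*τ/5 - 1/15] / (τ - a')^3.
Order-3 pole: residue = g''(a)/2; g''(9/2 + (1/2)*sqrt(61)) = -(706/1134905)*sqrt(61), so the residue is -(353/1134905)*sqrt(61).

The residue is -(353/1134905)*sqrt(61).


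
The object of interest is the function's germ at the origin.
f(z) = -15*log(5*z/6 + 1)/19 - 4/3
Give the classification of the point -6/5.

The term (-15/19)*log(1 - z/(-6/5)) has argument 1 - -6/5/(-6/5) = 0 at -6/5: a logarithmic (infinitely-sheeted) branch point; the remaining terms are analytic or single-valued there.

The point is a logarithmic branch point.


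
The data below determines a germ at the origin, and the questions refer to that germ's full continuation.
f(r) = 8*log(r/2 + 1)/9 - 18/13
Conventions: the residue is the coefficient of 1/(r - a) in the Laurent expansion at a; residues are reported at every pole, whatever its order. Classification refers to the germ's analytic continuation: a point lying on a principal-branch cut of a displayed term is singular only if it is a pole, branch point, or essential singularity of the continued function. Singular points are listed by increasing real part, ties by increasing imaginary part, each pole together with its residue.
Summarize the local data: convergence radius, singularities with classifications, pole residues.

Radius of convergence at 0: 2.
At -2: a logarithmic branch point.

Branch term (8/9)*log(1 - r/(-2)): its argument vanishes at r = -2, a logarithmic branch point, modulus 2.
The radius of convergence is the smallest modulus among the singular points: 2.


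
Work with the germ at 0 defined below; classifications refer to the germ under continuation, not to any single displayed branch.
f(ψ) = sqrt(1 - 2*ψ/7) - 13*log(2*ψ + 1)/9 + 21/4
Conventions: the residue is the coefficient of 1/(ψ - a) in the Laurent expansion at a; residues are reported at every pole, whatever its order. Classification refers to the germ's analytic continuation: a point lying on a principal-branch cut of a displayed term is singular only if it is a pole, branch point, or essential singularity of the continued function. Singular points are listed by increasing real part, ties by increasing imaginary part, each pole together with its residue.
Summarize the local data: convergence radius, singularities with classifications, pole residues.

Radius of convergence at 0: 1/2.
At -1/2: a logarithmic branch point.
At 7/2: an algebraic (square-root) branch point.

Branch term (-13/9)*log(1 - ψ/(-1/2)): its argument vanishes at ψ = -1/2, a logarithmic branch point, modulus 1/2.
Branch term (1)*sqrt(1 - ψ/(7/2)): its argument vanishes at ψ = 7/2, a square-root branch point, modulus 7/2.
The radius of convergence is the smallest modulus among the singular points: 1/2.
List the singular points by increasing real part (a conjugate pair: the negative imaginary part first).


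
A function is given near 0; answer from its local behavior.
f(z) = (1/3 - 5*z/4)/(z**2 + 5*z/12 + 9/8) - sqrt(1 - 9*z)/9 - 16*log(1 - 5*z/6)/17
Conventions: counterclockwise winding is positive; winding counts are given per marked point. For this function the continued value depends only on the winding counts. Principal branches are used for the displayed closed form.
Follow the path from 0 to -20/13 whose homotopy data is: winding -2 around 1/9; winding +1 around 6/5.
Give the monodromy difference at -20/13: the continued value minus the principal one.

The rational part is single-valued and drops out of the difference; each branch term changes only by its own monodromy.
(-16/17)*log(1 - z/(6/5)): each positive loop around 6/5 adds 2*pi*i to the log, so winding +1 contributes (-16/17)*(1)*2*pi*i = -(32/17)*pi*i.
(-1/9)*sqrt(1 - z/(1/9)): winding -2 is even, the square root returns to the same sheet, contribution 0.
Summing the contributions at z = -20/13 gives -(32/17)*pi*i.

Continued minus principal equals -(32/17)*pi*i.


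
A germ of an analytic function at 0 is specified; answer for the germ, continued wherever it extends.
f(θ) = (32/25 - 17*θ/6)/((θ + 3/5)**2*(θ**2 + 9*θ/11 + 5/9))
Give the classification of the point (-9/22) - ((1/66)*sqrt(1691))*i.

The denominator factor θ**2 + 9*θ/11 + 5/9 vanishes at (-9/22) - ((1/66)*sqrt(1691))*i and appears to the power 1; the numerator there equals (2683/1100) + ((17/396)*sqrt(1691))*i, nonzero, and no other factor vanishes.
Hence a pole whose order is the multiplicity, 1.

The point is a pole of order 1.


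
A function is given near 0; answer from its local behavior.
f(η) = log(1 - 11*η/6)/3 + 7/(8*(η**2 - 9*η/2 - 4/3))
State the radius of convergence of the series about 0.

Denominator factor (η**2 - 9*η/2 - 4/3): discriminant 307/12, real irrational roots 9/4 + (1/12)*sqrt(921) and 9/4 - (1/12)*sqrt(921); poles of order 1, moduli 9/4 + (1/12)*sqrt(921) and -9/4 + (1/12)*sqrt(921).
Branch term (1/3)*log(1 - η/(6/11)): its argument vanishes at η = 6/11, a logarithmic branch point, modulus 6/11.
The radius of convergence is the smallest modulus among the singular points: -9/4 + (1/12)*sqrt(921).

The radius of convergence is -9/4 + (1/12)*sqrt(921).


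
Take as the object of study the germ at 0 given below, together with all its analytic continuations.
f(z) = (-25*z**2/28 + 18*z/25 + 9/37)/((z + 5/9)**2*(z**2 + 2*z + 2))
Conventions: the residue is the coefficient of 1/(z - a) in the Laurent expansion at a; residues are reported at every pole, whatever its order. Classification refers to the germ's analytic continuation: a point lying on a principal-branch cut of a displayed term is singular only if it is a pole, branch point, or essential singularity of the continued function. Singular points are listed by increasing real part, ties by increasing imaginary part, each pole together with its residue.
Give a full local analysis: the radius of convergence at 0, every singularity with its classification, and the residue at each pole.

Radius of convergence at 0: 5/9.
At (-1) - (1)*i: a pole of order 1; residue (-206850753/243693100) - (78368229/121846550)*i.
At (-1) + (1)*i: a pole of order 1; residue (-206850753/243693100) + (78368229/121846550)*i.
At -5/9: a pole of order 2; residue 206850753/121846550.

Denominator factor (z**2 + 2*z + 2): discriminant -4, complex-conjugate roots (-1) + (1)*i and (-1) - (1)*i; poles of order 1, moduli sqrt(2) and sqrt(2).
Denominator factor (z + 5/9)^2: pole of order 2 at -5/9, modulus 5/9.
The radius of convergence is the smallest modulus among the singular points: 5/9.
The factor z**2 + 2*z + 2 splits as (z - a)(z - a') with a = (-1) - (1)*i, a' = (-1) + (1)*i. At the order-1 pole a set g(z) = (z - a)*f(z) = [(-25*z**2/28 + 18*z/25 + 9/37)/(z + 5/9)**2] / (z - a').
Simple pole: residue = g(a) at a = (-1) - (1)*i, which is (-206850753/243693100) - (78368229/121846550)*i.
The factor z**2 + 2*z + 2 splits as (z - a)(z - a') with a = (-1) + (1)*i, a' = (-1) - (1)*i. At the order-1 pole a set g(z) = (z - a)*f(z) = [(-25*z**2/28 + 18*z/25 + 9/37)/(z + 5/9)**2] / (z - a').
Simple pole: residue = g(a) at a = (-1) + (1)*i, which is (-206850753/243693100) + (78368229/121846550)*i.
At the order-2 pole -5/9 set g(z) = (z - (-5/9))^2*f(z) = (-25*z**2/28 + 18*z/25 + 9/37)/(z**2 + 2*z + 2).
Order-2 pole: residue = g'(a); g'(-5/9) = 206850753/121846550, so the residue is 206850753/121846550.
List the singular points by increasing real part (a conjugate pair: the negative imaginary part first).


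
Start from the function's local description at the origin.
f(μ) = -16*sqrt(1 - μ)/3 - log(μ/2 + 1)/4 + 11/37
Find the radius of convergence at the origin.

The radius of convergence is 1.

Branch term (-1/4)*log(1 - μ/(-2)): its argument vanishes at μ = -2, a logarithmic branch point, modulus 2.
Branch term (-16/3)*sqrt(1 - μ/(1)): its argument vanishes at μ = 1, a square-root branch point, modulus 1.
The radius of convergence is the smallest modulus among the singular points: 1.


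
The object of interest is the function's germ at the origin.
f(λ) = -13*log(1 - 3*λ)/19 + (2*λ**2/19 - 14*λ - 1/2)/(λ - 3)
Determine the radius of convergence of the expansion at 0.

Denominator factor (λ - 3): pole of order 1 at 3, modulus 3.
Branch term (-13/19)*log(1 - λ/(1/3)): its argument vanishes at λ = 1/3, a logarithmic branch point, modulus 1/3.
The radius of convergence is the smallest modulus among the singular points: 1/3.

The radius of convergence is 1/3.


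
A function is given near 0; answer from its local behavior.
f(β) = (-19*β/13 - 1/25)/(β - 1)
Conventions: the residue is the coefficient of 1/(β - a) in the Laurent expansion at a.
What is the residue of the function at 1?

At the order-1 pole 1 set g(β) = (β - (1))*f(β) = -19*β/13 - 1/25.
Simple pole: residue = g(a) at a = 1, which is -488/325.

The residue is -488/325.


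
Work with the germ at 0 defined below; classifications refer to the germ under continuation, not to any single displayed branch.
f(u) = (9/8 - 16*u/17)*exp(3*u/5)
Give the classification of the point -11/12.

There is no denominator, hence no pole anywhere.
The factor exp(3*u/5) is entire.
So the germ continues analytically to -11/12.

The point is a regular point.


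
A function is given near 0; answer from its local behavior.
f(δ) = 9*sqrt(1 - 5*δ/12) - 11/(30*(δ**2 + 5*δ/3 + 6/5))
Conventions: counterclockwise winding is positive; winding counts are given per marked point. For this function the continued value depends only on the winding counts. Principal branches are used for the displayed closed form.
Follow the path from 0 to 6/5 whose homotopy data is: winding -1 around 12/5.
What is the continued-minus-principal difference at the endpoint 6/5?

The rational part is single-valued and drops out of the difference; each branch term changes only by its own monodromy.
(9)*sqrt(1 - δ/(12/5)): winding -1 is odd, the square root flips sign, contributing -2*(9)*sqrt(1 - (6/5)/(12/5)) = -2*(9)*sqrt(1/2) = -(9)*sqrt(2).
Summing the contributions at δ = 6/5 gives -(9)*sqrt(2).

Continued minus principal equals -(9)*sqrt(2).


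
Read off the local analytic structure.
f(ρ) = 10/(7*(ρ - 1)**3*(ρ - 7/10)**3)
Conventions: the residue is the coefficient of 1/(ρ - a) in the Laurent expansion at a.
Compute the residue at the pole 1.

At the order-3 pole 1 set g(ρ) = (ρ - (1))^3*f(ρ) = 10/(7*(ρ - 7/10)**3).
Order-3 pole: residue = g''(a)/2; g''(1) = 4000000/567, so the residue is 2000000/567.

The residue is 2000000/567.


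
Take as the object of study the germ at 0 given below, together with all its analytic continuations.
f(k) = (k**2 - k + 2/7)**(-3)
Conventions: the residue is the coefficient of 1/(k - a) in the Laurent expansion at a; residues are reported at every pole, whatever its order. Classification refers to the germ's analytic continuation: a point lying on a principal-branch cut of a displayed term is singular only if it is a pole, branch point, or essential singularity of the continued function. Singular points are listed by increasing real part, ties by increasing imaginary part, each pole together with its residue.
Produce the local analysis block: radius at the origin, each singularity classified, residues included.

Radius of convergence at 0: (1/7)*sqrt(14).
At (1/2) - ((1/14)*sqrt(7))*i: a pole of order 3; residue ((294)*sqrt(7))*i.
At (1/2) + ((1/14)*sqrt(7))*i: a pole of order 3; residue -((294)*sqrt(7))*i.

Denominator factor (k**2 - k + 2/7)^3: discriminant -1/7, complex-conjugate roots (1/2) + ((1/14)*sqrt(7))*i and (1/2) - ((1/14)*sqrt(7))*i; poles of order 3, moduli (1/7)*sqrt(14) and (1/7)*sqrt(14).
The radius of convergence is the smallest modulus among the singular points: (1/7)*sqrt(14).
The factor k**2 - k + 2/7 splits as (k - a)(k - a') with a = (1/2) - ((1/14)*sqrt(7))*i, a' = (1/2) + ((1/14)*sqrt(7))*i. At the order-3 pole a set g(k) = (k - a)^3*f(k) = [1] / (k - a')^3.
Order-3 pole: residue = g''(a)/2; g''((1/2) - ((1/14)*sqrt(7))*i) = ((588)*sqrt(7))*i, so the residue is ((294)*sqrt(7))*i.
The factor k**2 - k + 2/7 splits as (k - a)(k - a') with a = (1/2) + ((1/14)*sqrt(7))*i, a' = (1/2) - ((1/14)*sqrt(7))*i. At the order-3 pole a set g(k) = (k - a)^3*f(k) = [1] / (k - a')^3.
Order-3 pole: residue = g''(a)/2; g''((1/2) + ((1/14)*sqrt(7))*i) = -((588)*sqrt(7))*i, so the residue is -((294)*sqrt(7))*i.
List the singular points by increasing real part (a conjugate pair: the negative imaginary part first).


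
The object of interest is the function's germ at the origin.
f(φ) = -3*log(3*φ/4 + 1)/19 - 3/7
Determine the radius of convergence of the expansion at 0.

The radius of convergence is 4/3.

Branch term (-3/19)*log(1 - φ/(-4/3)): its argument vanishes at φ = -4/3, a logarithmic branch point, modulus 4/3.
The radius of convergence is the smallest modulus among the singular points: 4/3.


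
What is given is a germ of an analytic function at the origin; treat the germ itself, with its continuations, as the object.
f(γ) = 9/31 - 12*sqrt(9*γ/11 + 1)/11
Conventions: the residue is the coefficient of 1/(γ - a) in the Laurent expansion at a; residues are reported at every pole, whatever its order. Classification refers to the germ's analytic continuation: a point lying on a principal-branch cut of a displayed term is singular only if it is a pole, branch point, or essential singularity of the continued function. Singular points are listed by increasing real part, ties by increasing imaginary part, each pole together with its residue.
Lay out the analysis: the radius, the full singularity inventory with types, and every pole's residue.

Radius of convergence at 0: 11/9.
At -11/9: an algebraic (square-root) branch point.

Branch term (-12/11)*sqrt(1 - γ/(-11/9)): its argument vanishes at γ = -11/9, a square-root branch point, modulus 11/9.
The radius of convergence is the smallest modulus among the singular points: 11/9.


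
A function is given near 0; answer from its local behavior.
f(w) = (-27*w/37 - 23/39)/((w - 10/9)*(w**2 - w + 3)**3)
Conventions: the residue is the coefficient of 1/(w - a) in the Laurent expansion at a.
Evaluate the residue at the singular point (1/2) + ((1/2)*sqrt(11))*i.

The residue is (358014087/15578894474) - ((30366639/15578894474)*sqrt(11))*i.


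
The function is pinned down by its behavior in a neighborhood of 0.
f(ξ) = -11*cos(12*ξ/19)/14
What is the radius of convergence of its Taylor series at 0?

The factor cos(12*ξ/19) is entire and contributes no finite singular point.
The polynomial part has no poles.
No finite singular points: the Taylor series at 0 converges everywhere.

The radius of convergence is infinite.


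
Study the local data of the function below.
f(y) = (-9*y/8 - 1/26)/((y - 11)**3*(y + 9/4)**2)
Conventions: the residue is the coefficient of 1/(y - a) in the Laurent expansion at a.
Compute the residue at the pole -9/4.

The residue is 24720/102576253.

At the order-2 pole -9/4 set g(y) = (y - (-9/4))^2*f(y) = (-9*y/8 - 1/26)/(y - 11)**3.
Order-2 pole: residue = g'(a); g'(-9/4) = 24720/102576253, so the residue is 24720/102576253.


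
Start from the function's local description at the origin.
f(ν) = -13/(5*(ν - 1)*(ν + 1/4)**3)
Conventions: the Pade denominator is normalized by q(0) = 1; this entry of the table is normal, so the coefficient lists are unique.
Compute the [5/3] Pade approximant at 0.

The Pade approximant has numerator coefficients [832/5, 29952/173, 26624/173, 106496/519, 212992/2595, 851968/2595]; denominator coefficients [1, 2083/173, 8368/173, 33664/519].

Taylor coefficients needed (expand at 0): a_0 = 832/5, a_1 = -9152/5, a_2 = 14144, a_3 = -92352, a_4 = 546624, a_5 = -15158208/5, a_6 = 80262208/5, a_7 = -82094272, a_8 = 408639296.
Write the denominator as Q(ν) = 1 + q1*ν + q2*ν^2 + q3*ν^3. Requiring Q*f - P = O(ν^9) with deg P <= 5 kills the coefficients of ν^6..ν^8 in Q*f:
  ν^6: a_6 + q1*a_5 + q2*a_4 + q3*a_3 = 0, i.e. 80262208/5 + (-15158208/5)*q1 + (546624)*q2 + (-92352)*q3 = 0.
  ν^7: a_7 + q1*a_6 + q2*a_5 + q3*a_4 = 0, i.e. -82094272 + (80262208/5)*q1 + (-15158208/5)*q2 + (546624)*q3 = 0.
  ν^8: a_8 + q1*a_7 + q2*a_6 + q3*a_5 = 0, i.e. 408639296 + (-82094272)*q1 + (80262208/5)*q2 + (-15158208/5)*q3 = 0.
Solving this linear system: q1 = 2083/173, q2 = 8368/173, q3 = 33664/519.
The numerator is Q*f truncated at degree 5: P0 = a_0 = 832/5; P1 = a_1 + q1*a_0 = 29952/173; P2 = a_2 + q1*a_1 + q2*a_0 = 26624/173; P3 = a_3 + q1*a_2 + q2*a_1 + q3*a_0 = 106496/519; P4 = a_4 + q1*a_3 + q2*a_2 + q3*a_1 = 212992/2595; P5 = a_5 + q1*a_4 + q2*a_3 + q3*a_2 = 851968/2595.


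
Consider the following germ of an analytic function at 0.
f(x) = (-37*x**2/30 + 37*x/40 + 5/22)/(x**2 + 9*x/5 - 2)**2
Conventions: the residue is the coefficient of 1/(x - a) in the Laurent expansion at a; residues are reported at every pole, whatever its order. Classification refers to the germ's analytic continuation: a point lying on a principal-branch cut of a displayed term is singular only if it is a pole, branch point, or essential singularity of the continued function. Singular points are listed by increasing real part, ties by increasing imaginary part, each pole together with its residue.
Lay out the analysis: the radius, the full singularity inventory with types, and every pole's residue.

Denominator factor (x**2 + 9*x/5 - 2)^2: discriminant 281/25, real irrational roots -9/10 + (1/10)*sqrt(281) and -9/10 - (1/10)*sqrt(281); poles of order 2, moduli -9/10 + (1/10)*sqrt(281) and 9/10 + (1/10)*sqrt(281).
The radius of convergence is the smallest modulus among the singular points: -9/10 + (1/10)*sqrt(281).
The factor x**2 + 9*x/5 - 2 splits as (x - a)(x - a') with a = -9/10 - (1/10)*sqrt(281), a' = -9/10 + (1/10)*sqrt(281). At the order-2 pole a set g(x) = (x - a)^2*f(x) = [-37*x**2/30 + 37*x/40 + 5/22] / (x - a')^2.
Order-2 pole: residue = g'(a); g'(-9/10 - (1/10)*sqrt(281)) = (122855/20845704)*sqrt(281), so the residue is (122855/20845704)*sqrt(281).
The factor x**2 + 9*x/5 - 2 splits as (x - a)(x - a') with a = -9/10 + (1/10)*sqrt(281), a' = -9/10 - (1/10)*sqrt(281). At the order-2 pole a set g(x) = (x - a)^2*f(x) = [-37*x**2/30 + 37*x/40 + 5/22] / (x - a')^2.
Order-2 pole: residue = g'(a); g'(-9/10 + (1/10)*sqrt(281)) = -(122855/20845704)*sqrt(281), so the residue is -(122855/20845704)*sqrt(281).
List the singular points by increasing real part (a conjugate pair: the negative imaginary part first).

Radius of convergence at 0: -9/10 + (1/10)*sqrt(281).
At -9/10 - (1/10)*sqrt(281): a pole of order 2; residue (122855/20845704)*sqrt(281).
At -9/10 + (1/10)*sqrt(281): a pole of order 2; residue -(122855/20845704)*sqrt(281).


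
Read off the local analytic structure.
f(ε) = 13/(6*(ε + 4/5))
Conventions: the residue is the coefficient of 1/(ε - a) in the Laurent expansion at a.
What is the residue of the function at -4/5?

The residue is 13/6.

At the order-1 pole -4/5 set g(ε) = (ε - (-4/5))*f(ε) = 13/6.
Simple pole: residue = g(a) at a = -4/5, which is 13/6.


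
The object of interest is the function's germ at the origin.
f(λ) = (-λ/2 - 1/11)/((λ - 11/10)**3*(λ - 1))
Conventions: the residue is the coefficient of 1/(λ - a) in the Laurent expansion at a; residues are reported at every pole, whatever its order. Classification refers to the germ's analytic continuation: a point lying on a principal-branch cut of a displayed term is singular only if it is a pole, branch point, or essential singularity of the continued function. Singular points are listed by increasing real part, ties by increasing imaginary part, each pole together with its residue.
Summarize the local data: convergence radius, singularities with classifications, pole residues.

Denominator factor (λ - 1): pole of order 1 at 1, modulus 1.
Denominator factor (λ - 11/10)^3: pole of order 3 at 11/10, modulus 11/10.
The radius of convergence is the smallest modulus among the singular points: 1.
At the order-1 pole 1 set g(λ) = (λ - (1))*f(λ) = (-λ/2 - 1/11)/(λ - 11/10)**3.
Simple pole: residue = g(a) at a = 1, which is 6500/11.
At the order-3 pole 11/10 set g(λ) = (λ - (11/10))^3*f(λ) = (-λ/2 - 1/11)/(λ - 1).
Order-3 pole: residue = g''(a)/2; g''(11/10) = -13000/11, so the residue is -6500/11.
List the singular points by increasing real part (a conjugate pair: the negative imaginary part first).

Radius of convergence at 0: 1.
At 1: a pole of order 1; residue 6500/11.
At 11/10: a pole of order 3; residue -6500/11.


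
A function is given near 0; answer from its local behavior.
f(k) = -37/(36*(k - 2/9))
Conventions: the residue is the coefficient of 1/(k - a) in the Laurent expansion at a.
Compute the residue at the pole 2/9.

The residue is -37/36.

At the order-1 pole 2/9 set g(k) = (k - (2/9))*f(k) = -37/36.
Simple pole: residue = g(a) at a = 2/9, which is -37/36.


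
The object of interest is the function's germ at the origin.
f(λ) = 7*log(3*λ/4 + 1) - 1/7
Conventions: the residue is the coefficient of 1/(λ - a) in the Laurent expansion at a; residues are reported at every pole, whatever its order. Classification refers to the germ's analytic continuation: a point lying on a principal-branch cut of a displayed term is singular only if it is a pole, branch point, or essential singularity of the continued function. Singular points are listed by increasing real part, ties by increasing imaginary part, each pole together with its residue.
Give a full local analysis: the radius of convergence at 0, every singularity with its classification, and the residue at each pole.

Radius of convergence at 0: 4/3.
At -4/3: a logarithmic branch point.

Branch term (7)*log(1 - λ/(-4/3)): its argument vanishes at λ = -4/3, a logarithmic branch point, modulus 4/3.
The radius of convergence is the smallest modulus among the singular points: 4/3.


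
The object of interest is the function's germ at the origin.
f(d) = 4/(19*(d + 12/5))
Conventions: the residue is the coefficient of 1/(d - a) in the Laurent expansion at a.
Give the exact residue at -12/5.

At the order-1 pole -12/5 set g(d) = (d - (-12/5))*f(d) = 4/19.
Simple pole: residue = g(a) at a = -12/5, which is 4/19.

The residue is 4/19.


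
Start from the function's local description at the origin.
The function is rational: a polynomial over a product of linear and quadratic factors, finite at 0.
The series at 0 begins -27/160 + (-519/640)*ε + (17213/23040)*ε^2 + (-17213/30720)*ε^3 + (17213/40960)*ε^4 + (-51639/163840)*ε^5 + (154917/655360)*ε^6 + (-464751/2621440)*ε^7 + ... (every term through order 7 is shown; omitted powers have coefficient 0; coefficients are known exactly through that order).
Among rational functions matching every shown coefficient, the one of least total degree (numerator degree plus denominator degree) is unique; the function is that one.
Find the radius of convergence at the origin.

No rational of total degree below 3 reproduces all 8 coefficients; solving the [2/1] Pade equations on them gives f(ε) = (5*ε**2/27 - 5*ε/4 - 9/40)/(ε + 4/3), whose expansion matches every shown term.
Denominator factor (ε + 4/3): pole of order 1 at -4/3, modulus 4/3.
The radius of convergence is the smallest modulus among the singular points: 4/3.

The radius of convergence is 4/3.


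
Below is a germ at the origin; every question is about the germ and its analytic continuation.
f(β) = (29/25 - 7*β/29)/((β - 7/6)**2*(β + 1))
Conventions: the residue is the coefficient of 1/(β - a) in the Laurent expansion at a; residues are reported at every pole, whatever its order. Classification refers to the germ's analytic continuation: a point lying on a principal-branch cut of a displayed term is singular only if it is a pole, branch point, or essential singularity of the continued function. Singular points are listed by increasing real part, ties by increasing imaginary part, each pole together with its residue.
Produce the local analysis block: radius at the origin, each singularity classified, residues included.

Radius of convergence at 0: 1.
At -1: a pole of order 1; residue 36576/122525.
At 7/6: a pole of order 2; residue -36576/122525.

Denominator factor (β - 7/6)^2: pole of order 2 at 7/6, modulus 7/6.
Denominator factor (β + 1): pole of order 1 at -1, modulus 1.
The radius of convergence is the smallest modulus among the singular points: 1.
At the order-1 pole -1 set g(β) = (β - (-1))*f(β) = (29/25 - 7*β/29)/(β - 7/6)**2.
Simple pole: residue = g(a) at a = -1, which is 36576/122525.
At the order-2 pole 7/6 set g(β) = (β - (7/6))^2*f(β) = (29/25 - 7*β/29)/(β + 1).
Order-2 pole: residue = g'(a); g'(7/6) = -36576/122525, so the residue is -36576/122525.
List the singular points by increasing real part (a conjugate pair: the negative imaginary part first).


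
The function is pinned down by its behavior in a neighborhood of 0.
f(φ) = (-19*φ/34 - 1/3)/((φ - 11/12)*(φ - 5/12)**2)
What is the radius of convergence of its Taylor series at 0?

The radius of convergence is 5/12.

Denominator factor (φ - 5/12)^2: pole of order 2 at 5/12, modulus 5/12.
Denominator factor (φ - 11/12): pole of order 1 at 11/12, modulus 11/12.
The radius of convergence is the smallest modulus among the singular points: 5/12.


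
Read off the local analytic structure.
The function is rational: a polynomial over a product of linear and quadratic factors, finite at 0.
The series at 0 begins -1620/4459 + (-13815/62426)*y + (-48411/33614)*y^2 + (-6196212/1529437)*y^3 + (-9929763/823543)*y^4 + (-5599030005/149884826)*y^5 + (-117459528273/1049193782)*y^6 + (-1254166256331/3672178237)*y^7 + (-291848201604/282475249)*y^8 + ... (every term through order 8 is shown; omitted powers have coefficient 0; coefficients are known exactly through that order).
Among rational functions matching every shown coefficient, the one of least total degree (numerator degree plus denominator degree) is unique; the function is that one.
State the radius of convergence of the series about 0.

No rational of total degree below 7 reproduces all 9 coefficients; solving the [2/5] Pade equations on them gives f(y) = (-9*y**2/4 + 5*y/24 + 15/13)/((y + 7/3)**3*(y**2 + 3*y/7 - 1/4)), whose expansion matches every shown term.
Denominator factor (y + 7/3)^3: pole of order 3 at -7/3, modulus 7/3.
Denominator factor (y**2 + 3*y/7 - 1/4): discriminant 58/49, real irrational roots -3/14 + (1/14)*sqrt(58) and -3/14 - (1/14)*sqrt(58); poles of order 1, moduli -3/14 + (1/14)*sqrt(58) and 3/14 + (1/14)*sqrt(58).
The radius of convergence is the smallest modulus among the singular points: -3/14 + (1/14)*sqrt(58).

The radius of convergence is -3/14 + (1/14)*sqrt(58).
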